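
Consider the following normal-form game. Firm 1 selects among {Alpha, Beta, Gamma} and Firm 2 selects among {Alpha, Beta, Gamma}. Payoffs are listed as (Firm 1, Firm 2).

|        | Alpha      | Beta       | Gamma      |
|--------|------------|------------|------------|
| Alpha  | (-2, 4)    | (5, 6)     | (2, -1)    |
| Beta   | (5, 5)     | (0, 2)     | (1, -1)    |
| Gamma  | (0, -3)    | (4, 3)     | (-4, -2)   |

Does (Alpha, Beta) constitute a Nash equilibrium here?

Holding Firm 2 at Beta: Firm 1 gets 5 from Alpha, versus 0 from Beta, 4 from Gamma. No profitable deviation for Firm 1.
Holding Firm 1 at Alpha: Firm 2 gets 6 from Beta, versus 4 from Alpha, -1 from Gamma. No profitable deviation for Firm 2 either.

Yes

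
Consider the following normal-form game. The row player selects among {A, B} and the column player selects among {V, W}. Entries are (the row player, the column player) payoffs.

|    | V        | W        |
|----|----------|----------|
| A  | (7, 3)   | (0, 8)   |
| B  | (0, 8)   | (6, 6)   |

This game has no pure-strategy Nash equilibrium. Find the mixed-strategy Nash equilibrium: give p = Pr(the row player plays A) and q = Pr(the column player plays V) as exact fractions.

In a mixed NE each player is indifferent between their pure strategies, so the opponent's mix sets the indifference.
The column player indifferent between V and W: p·3 + (1−p)·8 = p·8 + (1−p)·6 ⟹ 8 + (-5)p = 6 + 2p ⟹ p = 2/7.
The row player indifferent between A and B: q·7 + (1−q)·0 = q·0 + (1−q)·6 ⟹ 0 + 7q = 6 + (-6)q ⟹ q = 6/13.

p = 2/7, q = 6/13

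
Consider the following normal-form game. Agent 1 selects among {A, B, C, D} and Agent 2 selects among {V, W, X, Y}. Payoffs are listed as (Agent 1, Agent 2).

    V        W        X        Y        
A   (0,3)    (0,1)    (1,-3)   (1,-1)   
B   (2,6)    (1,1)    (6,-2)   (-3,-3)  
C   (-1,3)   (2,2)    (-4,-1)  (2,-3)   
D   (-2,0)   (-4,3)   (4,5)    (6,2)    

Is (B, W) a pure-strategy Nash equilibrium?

No

Holding Agent 2 at W: Agent 1 gets 1 from B but could get 2 by switching to C. Agent 1 has a profitable deviation.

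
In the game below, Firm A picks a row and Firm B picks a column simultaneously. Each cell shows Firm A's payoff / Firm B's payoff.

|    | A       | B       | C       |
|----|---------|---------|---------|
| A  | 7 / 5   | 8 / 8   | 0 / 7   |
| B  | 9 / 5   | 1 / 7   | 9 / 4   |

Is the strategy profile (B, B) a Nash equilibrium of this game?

Holding Firm B at B: Firm A gets 1 from B but could get 8 by switching to A. Firm A has a profitable deviation.

No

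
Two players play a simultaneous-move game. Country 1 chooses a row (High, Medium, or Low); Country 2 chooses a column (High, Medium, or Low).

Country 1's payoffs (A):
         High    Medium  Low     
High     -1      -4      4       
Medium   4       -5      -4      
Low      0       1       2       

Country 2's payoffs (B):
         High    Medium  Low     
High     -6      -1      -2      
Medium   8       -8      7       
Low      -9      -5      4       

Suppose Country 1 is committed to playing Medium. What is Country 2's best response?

High

With Country 1 fixed at Medium, Country 2's payoffs are: High → 8, Medium → -8, Low → 7.
The maximum is 8, achieved by High.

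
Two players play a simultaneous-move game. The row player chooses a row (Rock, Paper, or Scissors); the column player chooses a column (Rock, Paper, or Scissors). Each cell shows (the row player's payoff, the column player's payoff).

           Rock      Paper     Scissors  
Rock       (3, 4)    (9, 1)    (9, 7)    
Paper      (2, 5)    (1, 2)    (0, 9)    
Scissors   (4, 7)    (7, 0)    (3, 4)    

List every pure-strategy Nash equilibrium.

Find each player's best response to every opponent strategy; NE are the intersections.
The row player's best responses — vs Rock: Scissors (payoff 4); vs Paper: Rock (payoff 9); vs Scissors: Rock (payoff 9).
The column player's best responses — vs Rock: Scissors (payoff 7); vs Paper: Scissors (payoff 9); vs Scissors: Rock (payoff 7).
Mutual best responses occur at (Rock, Scissors) and (Scissors, Rock); at each, neither player gains by switching.

(Rock, Scissors) and (Scissors, Rock)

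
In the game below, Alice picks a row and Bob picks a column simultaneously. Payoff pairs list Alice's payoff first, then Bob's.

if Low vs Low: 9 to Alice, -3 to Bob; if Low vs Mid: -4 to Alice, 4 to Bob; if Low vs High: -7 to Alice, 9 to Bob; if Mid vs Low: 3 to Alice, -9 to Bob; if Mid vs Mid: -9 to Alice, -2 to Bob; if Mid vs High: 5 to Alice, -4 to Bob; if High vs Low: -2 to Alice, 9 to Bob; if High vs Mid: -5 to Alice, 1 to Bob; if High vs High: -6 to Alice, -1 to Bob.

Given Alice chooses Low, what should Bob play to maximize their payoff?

High

With Alice fixed at Low, Bob's payoffs are: Low → -3, Mid → 4, High → 9.
The maximum is 9, achieved by High.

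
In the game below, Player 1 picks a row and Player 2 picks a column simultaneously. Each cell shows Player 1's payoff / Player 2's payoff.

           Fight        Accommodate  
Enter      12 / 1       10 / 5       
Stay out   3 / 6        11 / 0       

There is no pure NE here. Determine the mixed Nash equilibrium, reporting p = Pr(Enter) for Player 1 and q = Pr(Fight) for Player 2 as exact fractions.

In a mixed NE each player is indifferent between their pure strategies, so the opponent's mix sets the indifference.
Player 2 indifferent between Fight and Accommodate: p·1 + (1−p)·6 = p·5 + (1−p)·0 ⟹ 6 + (-5)p = 0 + 5p ⟹ p = 3/5.
Player 1 indifferent between Enter and Stay out: q·12 + (1−q)·10 = q·3 + (1−q)·11 ⟹ 10 + 2q = 11 + (-8)q ⟹ q = 1/10.

p = 3/5, q = 1/10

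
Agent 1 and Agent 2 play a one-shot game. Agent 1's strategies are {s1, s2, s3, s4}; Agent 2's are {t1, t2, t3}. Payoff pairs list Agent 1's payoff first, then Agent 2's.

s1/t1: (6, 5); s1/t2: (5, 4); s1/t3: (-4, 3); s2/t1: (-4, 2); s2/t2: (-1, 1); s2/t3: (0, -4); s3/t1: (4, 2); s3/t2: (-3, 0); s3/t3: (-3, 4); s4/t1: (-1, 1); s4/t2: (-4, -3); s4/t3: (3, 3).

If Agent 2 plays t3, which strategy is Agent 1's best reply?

s4

With Agent 2 fixed at t3, Agent 1's payoffs are: s1 → -4, s2 → 0, s3 → -3, s4 → 3.
The maximum is 3, achieved by s4.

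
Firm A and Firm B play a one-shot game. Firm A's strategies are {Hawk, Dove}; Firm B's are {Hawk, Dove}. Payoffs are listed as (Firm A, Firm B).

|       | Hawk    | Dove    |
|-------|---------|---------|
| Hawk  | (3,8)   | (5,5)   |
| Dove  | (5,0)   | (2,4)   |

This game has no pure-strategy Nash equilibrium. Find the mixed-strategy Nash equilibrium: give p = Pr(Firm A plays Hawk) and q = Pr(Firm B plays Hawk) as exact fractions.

In a mixed NE each player is indifferent between their pure strategies, so the opponent's mix sets the indifference.
Firm B indifferent between Hawk and Dove: p·8 + (1−p)·0 = p·5 + (1−p)·4 ⟹ 0 + 8p = 4 + 1p ⟹ p = 4/7.
Firm A indifferent between Hawk and Dove: q·3 + (1−q)·5 = q·5 + (1−q)·2 ⟹ 5 + (-2)q = 2 + 3q ⟹ q = 3/5.

p = 4/7, q = 3/5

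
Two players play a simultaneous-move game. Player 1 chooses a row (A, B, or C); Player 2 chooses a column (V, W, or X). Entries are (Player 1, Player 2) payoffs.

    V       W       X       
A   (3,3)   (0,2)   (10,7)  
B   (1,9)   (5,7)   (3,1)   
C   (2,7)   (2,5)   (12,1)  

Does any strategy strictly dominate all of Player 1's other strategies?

No strictly dominant strategy

A strategy is strictly dominant if it gives Player 1 a strictly higher payoff than every other strategy, against every choice by the opponent.
A is not dominant: against W, B gives 5 > 0.
B is not dominant: against V, A gives 3 > 1.
C is not dominant: against V, A gives 3 > 2.
No single strategy is best against every opponent action.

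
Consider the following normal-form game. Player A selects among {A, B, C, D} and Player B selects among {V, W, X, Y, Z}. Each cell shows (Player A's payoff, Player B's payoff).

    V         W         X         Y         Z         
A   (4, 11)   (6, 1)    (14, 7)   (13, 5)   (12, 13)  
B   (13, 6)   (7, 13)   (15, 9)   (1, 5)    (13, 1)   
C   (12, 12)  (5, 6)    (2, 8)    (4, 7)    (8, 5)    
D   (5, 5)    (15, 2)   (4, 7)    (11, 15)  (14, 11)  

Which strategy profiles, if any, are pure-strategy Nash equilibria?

There is no pure-strategy Nash equilibrium

Find each player's best response to every opponent strategy; NE are the intersections.
Player A's best responses — vs V: B (payoff 13); vs W: D (payoff 15); vs X: B (payoff 15); vs Y: A (payoff 13); vs Z: D (payoff 14).
Player B's best responses — vs A: Z (payoff 13); vs B: W (payoff 13); vs C: V (payoff 12); vs D: Y (payoff 15).
No cell has both players best-responding. For instance, Player A's best reply to Y is A, but against A Player B prefers Z over Y.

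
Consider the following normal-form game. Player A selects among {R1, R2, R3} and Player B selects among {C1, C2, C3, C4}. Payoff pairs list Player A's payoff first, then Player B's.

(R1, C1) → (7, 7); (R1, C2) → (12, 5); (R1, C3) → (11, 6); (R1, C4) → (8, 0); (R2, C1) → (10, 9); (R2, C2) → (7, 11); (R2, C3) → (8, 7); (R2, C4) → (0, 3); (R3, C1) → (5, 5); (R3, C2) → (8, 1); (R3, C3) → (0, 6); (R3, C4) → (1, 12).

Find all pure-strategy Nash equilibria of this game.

There is no pure-strategy Nash equilibrium

Check mutual best responses: a cell is a NE iff neither player can gain by unilaterally deviating.
Player A's best responses — vs C1: R2 (payoff 10); vs C2: R1 (payoff 12); vs C3: R1 (payoff 11); vs C4: R1 (payoff 8).
Player B's best responses — vs R1: C1 (payoff 7); vs R2: C2 (payoff 11); vs R3: C4 (payoff 12).
No cell has both players best-responding. For instance, Player A's best reply to C1 is R2, but against R2 Player B prefers C2 over C1.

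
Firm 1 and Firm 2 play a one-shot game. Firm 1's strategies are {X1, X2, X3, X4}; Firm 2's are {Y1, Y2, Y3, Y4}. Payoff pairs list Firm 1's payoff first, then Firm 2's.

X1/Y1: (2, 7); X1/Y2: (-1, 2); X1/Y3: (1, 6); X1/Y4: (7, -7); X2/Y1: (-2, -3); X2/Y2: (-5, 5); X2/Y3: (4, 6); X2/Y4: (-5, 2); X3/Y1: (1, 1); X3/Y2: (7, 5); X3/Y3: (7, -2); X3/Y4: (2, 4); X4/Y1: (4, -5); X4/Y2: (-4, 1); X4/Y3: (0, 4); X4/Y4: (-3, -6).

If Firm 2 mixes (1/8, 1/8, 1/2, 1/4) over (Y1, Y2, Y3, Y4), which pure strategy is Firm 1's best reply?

X3

Compute Firm 1's expected payoff from each pure strategy against the given mix.
X1: (1/8)·2 + (1/8)·(-1) + (1/2)·1 + (1/4)·7 = 19/8
X2: (1/8)·(-2) + (1/8)·(-5) + (1/2)·4 + (1/4)·(-5) = -1/8
X3: (1/8)·1 + (1/8)·7 + (1/2)·7 + (1/4)·2 = 5
X4: (1/8)·4 + (1/8)·(-4) + (1/2)·0 + (1/4)·(-3) = -3/4
Highest expected payoff is 5, from X3.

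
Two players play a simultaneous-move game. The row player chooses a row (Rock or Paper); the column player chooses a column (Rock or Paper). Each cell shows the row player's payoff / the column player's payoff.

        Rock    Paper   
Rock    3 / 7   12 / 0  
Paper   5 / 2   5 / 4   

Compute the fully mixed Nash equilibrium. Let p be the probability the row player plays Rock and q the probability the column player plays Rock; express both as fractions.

Each player's mixing probability is pinned down by making the *other* player indifferent.
The column player indifferent between Rock and Paper: p·7 + (1−p)·2 = p·0 + (1−p)·4 ⟹ 2 + 5p = 4 + (-4)p ⟹ p = 2/9.
The row player indifferent between Rock and Paper: q·3 + (1−q)·12 = q·5 + (1−q)·5 ⟹ 12 + (-9)q = 5 + 0q ⟹ q = 7/9.

p = 2/9, q = 7/9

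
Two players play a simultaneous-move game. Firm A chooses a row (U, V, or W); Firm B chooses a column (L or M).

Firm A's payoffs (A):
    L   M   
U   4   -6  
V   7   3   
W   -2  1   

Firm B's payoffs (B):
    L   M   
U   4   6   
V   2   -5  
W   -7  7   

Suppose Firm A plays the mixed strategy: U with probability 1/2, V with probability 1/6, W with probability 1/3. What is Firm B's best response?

Firm B's best reply maximizes expected payoff against the mix.
L: (1/2)·4 + (1/6)·2 + (1/3)·(-7) = 0
M: (1/2)·6 + (1/6)·(-5) + (1/3)·7 = 9/2
Highest expected payoff is 9/2, from M.

M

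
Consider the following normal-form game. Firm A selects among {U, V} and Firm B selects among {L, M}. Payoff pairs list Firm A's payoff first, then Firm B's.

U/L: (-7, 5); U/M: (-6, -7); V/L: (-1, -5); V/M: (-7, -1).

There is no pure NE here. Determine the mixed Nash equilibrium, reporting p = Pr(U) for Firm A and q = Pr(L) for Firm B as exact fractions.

Each player's mixing probability is pinned down by making the *other* player indifferent.
Firm B indifferent between L and M: p·5 + (1−p)·(-5) = p·(-7) + (1−p)·(-1) ⟹ (-5) + 10p = (-1) + (-6)p ⟹ p = 1/4.
Firm A indifferent between U and V: q·(-7) + (1−q)·(-6) = q·(-1) + (1−q)·(-7) ⟹ (-6) + (-1)q = (-7) + 6q ⟹ q = 1/7.

p = 1/4, q = 1/7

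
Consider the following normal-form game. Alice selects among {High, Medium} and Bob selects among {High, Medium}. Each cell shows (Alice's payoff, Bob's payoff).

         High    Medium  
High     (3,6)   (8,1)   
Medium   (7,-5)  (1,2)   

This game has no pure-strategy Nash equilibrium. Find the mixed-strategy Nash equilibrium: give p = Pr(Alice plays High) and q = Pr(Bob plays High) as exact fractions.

p = 7/12, q = 7/11

Each player's mixing probability is pinned down by making the *other* player indifferent.
Bob indifferent between High and Medium: p·6 + (1−p)·(-5) = p·1 + (1−p)·2 ⟹ (-5) + 11p = 2 + (-1)p ⟹ p = 7/12.
Alice indifferent between High and Medium: q·3 + (1−q)·8 = q·7 + (1−q)·1 ⟹ 8 + (-5)q = 1 + 6q ⟹ q = 7/11.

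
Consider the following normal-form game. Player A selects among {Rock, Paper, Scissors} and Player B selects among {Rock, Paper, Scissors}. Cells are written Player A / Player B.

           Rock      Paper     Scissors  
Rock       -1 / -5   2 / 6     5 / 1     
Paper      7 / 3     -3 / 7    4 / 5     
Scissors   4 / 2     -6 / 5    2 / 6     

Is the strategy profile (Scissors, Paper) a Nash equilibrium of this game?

Holding Player B at Paper: Player A gets -6 from Scissors but could get 2 by switching to Rock. Player A has a profitable deviation.

No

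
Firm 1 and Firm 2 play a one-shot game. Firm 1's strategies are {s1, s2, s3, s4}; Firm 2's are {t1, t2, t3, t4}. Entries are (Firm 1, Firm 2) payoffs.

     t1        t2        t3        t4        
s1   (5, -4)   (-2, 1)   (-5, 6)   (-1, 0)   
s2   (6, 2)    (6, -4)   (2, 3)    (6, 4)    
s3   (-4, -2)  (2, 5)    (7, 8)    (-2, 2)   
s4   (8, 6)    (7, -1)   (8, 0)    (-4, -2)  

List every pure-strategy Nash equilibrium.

A profile is a Nash equilibrium when each player is best-responding to the other.
Firm 1's best responses — vs t1: s4 (payoff 8); vs t2: s4 (payoff 7); vs t3: s4 (payoff 8); vs t4: s2 (payoff 6).
Firm 2's best responses — vs s1: t3 (payoff 6); vs s2: t4 (payoff 4); vs s3: t3 (payoff 8); vs s4: t1 (payoff 6).
Mutual best responses occur at (s2, t4) and (s4, t1); at each, neither player gains by switching.

(s2, t4) and (s4, t1)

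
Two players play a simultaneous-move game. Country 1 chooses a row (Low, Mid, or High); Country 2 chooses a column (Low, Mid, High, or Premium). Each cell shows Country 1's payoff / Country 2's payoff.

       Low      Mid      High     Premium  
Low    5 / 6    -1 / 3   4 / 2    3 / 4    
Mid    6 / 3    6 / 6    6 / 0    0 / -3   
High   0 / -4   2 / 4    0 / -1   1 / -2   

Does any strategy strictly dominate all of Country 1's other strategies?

A strategy is strictly dominant if it gives Country 1 a strictly higher payoff than every other strategy, against every choice by the opponent.
Low is not dominant: against Low, Mid gives 6 > 5.
Mid is not dominant: against Premium, Low gives 3 > 0.
High is not dominant: against Low, Low gives 5 > 0.
No single strategy is best against every opponent action.

No strictly dominant strategy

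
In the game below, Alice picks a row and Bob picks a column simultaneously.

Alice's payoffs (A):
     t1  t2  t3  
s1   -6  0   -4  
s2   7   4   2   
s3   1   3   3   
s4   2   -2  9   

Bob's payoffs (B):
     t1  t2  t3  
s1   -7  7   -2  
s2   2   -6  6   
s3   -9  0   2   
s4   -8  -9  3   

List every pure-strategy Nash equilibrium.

Find each player's best response to every opponent strategy; NE are the intersections.
Alice's best responses — vs t1: s2 (payoff 7); vs t2: s2 (payoff 4); vs t3: s4 (payoff 9).
Bob's best responses — vs s1: t2 (payoff 7); vs s2: t3 (payoff 6); vs s3: t3 (payoff 2); vs s4: t3 (payoff 3).
The only mutual best response is (s4, t3); neither player gains by switching there.

(s4, t3)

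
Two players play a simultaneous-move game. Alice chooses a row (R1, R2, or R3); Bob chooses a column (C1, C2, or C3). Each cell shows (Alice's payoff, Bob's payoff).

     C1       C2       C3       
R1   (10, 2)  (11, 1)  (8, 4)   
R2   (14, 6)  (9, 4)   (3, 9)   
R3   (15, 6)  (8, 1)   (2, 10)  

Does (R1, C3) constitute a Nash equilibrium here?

Holding Bob at C3: Alice gets 8 from R1, versus 3 from R2, 2 from R3. No profitable deviation for Alice.
Holding Alice at R1: Bob gets 4 from C3, versus 2 from C1, 1 from C2. No profitable deviation for Bob either.

Yes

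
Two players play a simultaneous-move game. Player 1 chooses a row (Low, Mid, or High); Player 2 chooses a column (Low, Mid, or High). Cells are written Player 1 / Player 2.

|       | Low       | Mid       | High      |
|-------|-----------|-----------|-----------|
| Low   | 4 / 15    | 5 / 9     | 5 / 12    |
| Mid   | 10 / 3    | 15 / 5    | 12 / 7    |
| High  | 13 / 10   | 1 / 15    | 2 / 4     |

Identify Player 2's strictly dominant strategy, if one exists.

No strictly dominant strategy

A strategy is strictly dominant if it gives Player 2 a strictly higher payoff than every other strategy, against every choice by the opponent.
Low is not dominant: against Mid, Mid gives 5 > 3.
Mid is not dominant: against Low, Low gives 15 > 9.
High is not dominant: against Low, Low gives 15 > 12.
No single strategy is best against every opponent action.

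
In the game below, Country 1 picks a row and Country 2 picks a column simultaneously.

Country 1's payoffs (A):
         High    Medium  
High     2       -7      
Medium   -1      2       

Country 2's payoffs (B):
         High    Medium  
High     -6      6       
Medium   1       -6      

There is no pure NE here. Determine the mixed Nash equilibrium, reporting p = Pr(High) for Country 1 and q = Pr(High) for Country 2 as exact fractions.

p = 7/19, q = 3/4

Each player's mixing probability is pinned down by making the *other* player indifferent.
Country 2 indifferent between High and Medium: p·(-6) + (1−p)·1 = p·6 + (1−p)·(-6) ⟹ 1 + (-7)p = (-6) + 12p ⟹ p = 7/19.
Country 1 indifferent between High and Medium: q·2 + (1−q)·(-7) = q·(-1) + (1−q)·2 ⟹ (-7) + 9q = 2 + (-3)q ⟹ q = 3/4.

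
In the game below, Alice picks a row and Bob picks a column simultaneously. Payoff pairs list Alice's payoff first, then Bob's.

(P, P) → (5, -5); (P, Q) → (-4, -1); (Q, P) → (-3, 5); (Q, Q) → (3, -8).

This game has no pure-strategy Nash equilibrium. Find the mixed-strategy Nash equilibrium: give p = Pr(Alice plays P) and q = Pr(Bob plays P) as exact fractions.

Each player's mixing probability is pinned down by making the *other* player indifferent.
Bob indifferent between P and Q: p·(-5) + (1−p)·5 = p·(-1) + (1−p)·(-8) ⟹ 5 + (-10)p = (-8) + 7p ⟹ p = 13/17.
Alice indifferent between P and Q: q·5 + (1−q)·(-4) = q·(-3) + (1−q)·3 ⟹ (-4) + 9q = 3 + (-6)q ⟹ q = 7/15.

p = 13/17, q = 7/15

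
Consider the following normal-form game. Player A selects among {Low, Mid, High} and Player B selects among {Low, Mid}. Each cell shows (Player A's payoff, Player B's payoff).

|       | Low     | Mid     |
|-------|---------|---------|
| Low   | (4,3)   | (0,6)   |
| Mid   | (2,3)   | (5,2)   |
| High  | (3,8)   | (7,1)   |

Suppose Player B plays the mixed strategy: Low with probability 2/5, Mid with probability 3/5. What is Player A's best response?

High

Player A's best reply maximizes expected payoff against the mix.
Low: (2/5)·4 + (3/5)·0 = 8/5
Mid: (2/5)·2 + (3/5)·5 = 19/5
High: (2/5)·3 + (3/5)·7 = 27/5
Highest expected payoff is 27/5, from High.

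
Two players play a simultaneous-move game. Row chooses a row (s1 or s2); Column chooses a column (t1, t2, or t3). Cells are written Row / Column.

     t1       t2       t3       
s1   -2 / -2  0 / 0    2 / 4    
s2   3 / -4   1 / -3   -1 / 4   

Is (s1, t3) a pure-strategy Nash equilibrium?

Yes

Holding Column at t3: Row gets 2 from s1, versus -1 from s2. No profitable deviation for Row.
Holding Row at s1: Column gets 4 from t3, versus -2 from t1, 0 from t2. No profitable deviation for Column either.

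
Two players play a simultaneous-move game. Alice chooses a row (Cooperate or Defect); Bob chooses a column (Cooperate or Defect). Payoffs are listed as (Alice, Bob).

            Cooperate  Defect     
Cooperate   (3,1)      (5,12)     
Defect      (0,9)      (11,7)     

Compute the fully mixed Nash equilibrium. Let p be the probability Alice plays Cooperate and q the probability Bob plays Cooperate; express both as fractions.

Each player's mixing probability is pinned down by making the *other* player indifferent.
Bob indifferent between Cooperate and Defect: p·1 + (1−p)·9 = p·12 + (1−p)·7 ⟹ 9 + (-8)p = 7 + 5p ⟹ p = 2/13.
Alice indifferent between Cooperate and Defect: q·3 + (1−q)·5 = q·0 + (1−q)·11 ⟹ 5 + (-2)q = 11 + (-11)q ⟹ q = 2/3.

p = 2/13, q = 2/3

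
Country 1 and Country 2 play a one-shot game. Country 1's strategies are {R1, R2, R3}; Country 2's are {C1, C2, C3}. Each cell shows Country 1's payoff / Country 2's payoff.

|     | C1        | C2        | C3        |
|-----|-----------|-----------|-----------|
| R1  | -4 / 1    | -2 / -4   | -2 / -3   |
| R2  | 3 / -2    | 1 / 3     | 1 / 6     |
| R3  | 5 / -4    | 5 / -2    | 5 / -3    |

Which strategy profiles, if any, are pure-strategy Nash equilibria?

(R3, C2)

Check mutual best responses: a cell is a NE iff neither player can gain by unilaterally deviating.
Country 1's best responses — vs C1: R3 (payoff 5); vs C2: R3 (payoff 5); vs C3: R3 (payoff 5).
Country 2's best responses — vs R1: C1 (payoff 1); vs R2: C3 (payoff 6); vs R3: C2 (payoff -2).
The only mutual best response is (R3, C2); neither player gains by switching there.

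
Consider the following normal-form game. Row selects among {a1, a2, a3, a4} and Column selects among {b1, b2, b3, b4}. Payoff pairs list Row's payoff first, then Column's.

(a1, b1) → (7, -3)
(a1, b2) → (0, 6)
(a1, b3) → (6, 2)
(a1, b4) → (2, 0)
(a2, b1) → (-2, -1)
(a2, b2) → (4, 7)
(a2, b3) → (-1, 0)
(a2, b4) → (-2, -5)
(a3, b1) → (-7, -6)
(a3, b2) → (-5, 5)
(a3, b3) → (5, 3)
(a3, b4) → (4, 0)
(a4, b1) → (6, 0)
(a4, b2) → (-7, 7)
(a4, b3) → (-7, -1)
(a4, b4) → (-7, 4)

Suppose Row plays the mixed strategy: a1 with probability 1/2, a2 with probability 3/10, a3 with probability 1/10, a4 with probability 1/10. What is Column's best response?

Column's best reply maximizes expected payoff against the mix.
b1: (1/2)·(-3) + (3/10)·(-1) + (1/10)·(-6) + (1/10)·0 = -12/5
b2: (1/2)·6 + (3/10)·7 + (1/10)·5 + (1/10)·7 = 63/10
b3: (1/2)·2 + (3/10)·0 + (1/10)·3 + (1/10)·(-1) = 6/5
b4: (1/2)·0 + (3/10)·(-5) + (1/10)·0 + (1/10)·4 = -11/10
Highest expected payoff is 63/10, from b2.

b2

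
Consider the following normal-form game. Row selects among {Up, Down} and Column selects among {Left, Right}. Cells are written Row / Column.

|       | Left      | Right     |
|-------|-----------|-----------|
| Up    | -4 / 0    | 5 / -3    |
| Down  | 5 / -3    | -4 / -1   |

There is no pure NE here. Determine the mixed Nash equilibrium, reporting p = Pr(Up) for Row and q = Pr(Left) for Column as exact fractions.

In a mixed NE each player is indifferent between their pure strategies, so the opponent's mix sets the indifference.
Column indifferent between Left and Right: p·0 + (1−p)·(-3) = p·(-3) + (1−p)·(-1) ⟹ (-3) + 3p = (-1) + (-2)p ⟹ p = 2/5.
Row indifferent between Up and Down: q·(-4) + (1−q)·5 = q·5 + (1−q)·(-4) ⟹ 5 + (-9)q = (-4) + 9q ⟹ q = 1/2.

p = 2/5, q = 1/2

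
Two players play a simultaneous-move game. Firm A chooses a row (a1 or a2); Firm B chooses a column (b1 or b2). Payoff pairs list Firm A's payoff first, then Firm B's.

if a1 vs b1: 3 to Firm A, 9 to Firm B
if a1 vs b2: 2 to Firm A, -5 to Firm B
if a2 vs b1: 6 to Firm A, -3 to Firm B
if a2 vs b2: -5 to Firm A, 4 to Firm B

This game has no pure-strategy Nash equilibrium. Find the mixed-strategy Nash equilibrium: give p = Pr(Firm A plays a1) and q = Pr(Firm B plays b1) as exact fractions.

p = 1/3, q = 7/10

In a mixed NE each player is indifferent between their pure strategies, so the opponent's mix sets the indifference.
Firm B indifferent between b1 and b2: p·9 + (1−p)·(-3) = p·(-5) + (1−p)·4 ⟹ (-3) + 12p = 4 + (-9)p ⟹ p = 1/3.
Firm A indifferent between a1 and a2: q·3 + (1−q)·2 = q·6 + (1−q)·(-5) ⟹ 2 + 1q = (-5) + 11q ⟹ q = 7/10.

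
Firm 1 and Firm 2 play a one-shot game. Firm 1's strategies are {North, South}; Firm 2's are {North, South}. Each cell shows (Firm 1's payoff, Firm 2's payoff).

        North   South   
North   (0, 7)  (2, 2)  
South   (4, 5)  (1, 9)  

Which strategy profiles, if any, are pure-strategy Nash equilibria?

No pure-strategy Nash equilibrium

A profile is a Nash equilibrium when each player is best-responding to the other.
Firm 1's best responses — vs North: South (payoff 4); vs South: North (payoff 2).
Firm 2's best responses — vs North: North (payoff 7); vs South: South (payoff 9).
No cell has both players best-responding. For instance, Firm 1's best reply to South is North, but against North Firm 2 prefers North over South.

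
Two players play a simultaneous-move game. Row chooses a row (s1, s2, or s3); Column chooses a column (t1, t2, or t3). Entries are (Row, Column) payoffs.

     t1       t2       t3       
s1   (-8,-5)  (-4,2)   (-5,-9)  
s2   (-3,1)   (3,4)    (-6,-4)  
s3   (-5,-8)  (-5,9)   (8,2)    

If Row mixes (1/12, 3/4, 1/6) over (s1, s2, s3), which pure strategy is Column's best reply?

t2

Compute Column's expected payoff from each pure strategy against the given mix.
t1: (1/12)·(-5) + (3/4)·1 + (1/6)·(-8) = -1
t2: (1/12)·2 + (3/4)·4 + (1/6)·9 = 14/3
t3: (1/12)·(-9) + (3/4)·(-4) + (1/6)·2 = -41/12
Highest expected payoff is 14/3, from t2.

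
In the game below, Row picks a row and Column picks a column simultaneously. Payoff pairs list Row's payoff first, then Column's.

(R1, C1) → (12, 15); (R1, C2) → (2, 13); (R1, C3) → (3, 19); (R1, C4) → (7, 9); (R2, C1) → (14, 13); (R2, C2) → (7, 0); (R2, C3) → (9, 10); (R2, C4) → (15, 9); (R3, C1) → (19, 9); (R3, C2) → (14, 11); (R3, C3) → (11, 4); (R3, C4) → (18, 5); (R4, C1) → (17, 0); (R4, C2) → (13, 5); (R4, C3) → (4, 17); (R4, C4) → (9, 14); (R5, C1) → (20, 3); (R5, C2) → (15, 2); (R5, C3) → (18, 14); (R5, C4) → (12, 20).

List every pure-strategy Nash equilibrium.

Find each player's best response to every opponent strategy; NE are the intersections.
Row's best responses — vs C1: R5 (payoff 20); vs C2: R5 (payoff 15); vs C3: R5 (payoff 18); vs C4: R3 (payoff 18).
Column's best responses — vs R1: C3 (payoff 19); vs R2: C1 (payoff 13); vs R3: C2 (payoff 11); vs R4: C3 (payoff 17); vs R5: C4 (payoff 20).
No cell has both players best-responding. For instance, Row's best reply to C2 is R5, but against R5 Column prefers C4 over C2.

There is no pure-strategy Nash equilibrium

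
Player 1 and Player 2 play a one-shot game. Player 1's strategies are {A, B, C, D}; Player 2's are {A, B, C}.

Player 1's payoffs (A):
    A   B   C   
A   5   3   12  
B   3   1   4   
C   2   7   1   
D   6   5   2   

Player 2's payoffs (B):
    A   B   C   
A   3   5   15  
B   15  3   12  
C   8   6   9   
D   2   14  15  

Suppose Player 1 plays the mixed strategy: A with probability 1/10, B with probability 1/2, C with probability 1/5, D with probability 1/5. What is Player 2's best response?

C

Player 2's best reply maximizes expected payoff against the mix.
A: (1/10)·3 + (1/2)·15 + (1/5)·8 + (1/5)·2 = 49/5
B: (1/10)·5 + (1/2)·3 + (1/5)·6 + (1/5)·14 = 6
C: (1/10)·15 + (1/2)·12 + (1/5)·9 + (1/5)·15 = 123/10
Highest expected payoff is 123/10, from C.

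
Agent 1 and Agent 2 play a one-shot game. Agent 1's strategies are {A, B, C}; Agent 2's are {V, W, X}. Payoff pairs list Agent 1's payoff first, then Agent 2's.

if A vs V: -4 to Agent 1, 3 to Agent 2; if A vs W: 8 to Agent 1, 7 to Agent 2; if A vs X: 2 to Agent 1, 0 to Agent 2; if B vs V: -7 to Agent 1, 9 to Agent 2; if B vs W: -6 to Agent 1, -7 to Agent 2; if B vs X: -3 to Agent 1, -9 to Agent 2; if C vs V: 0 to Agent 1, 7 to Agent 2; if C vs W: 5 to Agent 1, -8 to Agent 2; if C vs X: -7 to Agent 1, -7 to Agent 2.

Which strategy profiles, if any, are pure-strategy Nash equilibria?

(A, W) and (C, V)

Check mutual best responses: a cell is a NE iff neither player can gain by unilaterally deviating.
Agent 1's best responses — vs V: C (payoff 0); vs W: A (payoff 8); vs X: A (payoff 2).
Agent 2's best responses — vs A: W (payoff 7); vs B: V (payoff 9); vs C: V (payoff 7).
Mutual best responses occur at (A, W) and (C, V); at each, neither player gains by switching.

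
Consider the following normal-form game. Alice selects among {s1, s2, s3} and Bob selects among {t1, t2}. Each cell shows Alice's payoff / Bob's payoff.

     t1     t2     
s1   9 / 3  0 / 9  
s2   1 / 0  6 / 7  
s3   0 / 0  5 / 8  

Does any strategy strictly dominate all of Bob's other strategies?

t2

Check whether one of Bob's strategies beats all alternatives regardless of what the opponent does.
t2 strictly dominates: vs s1: 9 > 3; vs s2: 7 > 0; vs s3: 8 > 0.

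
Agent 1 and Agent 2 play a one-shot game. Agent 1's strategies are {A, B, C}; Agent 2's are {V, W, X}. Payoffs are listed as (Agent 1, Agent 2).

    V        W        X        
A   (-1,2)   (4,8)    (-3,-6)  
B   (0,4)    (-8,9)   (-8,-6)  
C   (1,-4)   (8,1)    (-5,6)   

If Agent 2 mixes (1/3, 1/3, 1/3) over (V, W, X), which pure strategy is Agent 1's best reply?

C

Compute Agent 1's expected payoff from each pure strategy against the given mix.
A: (1/3)·(-1) + (1/3)·4 + (1/3)·(-3) = 0
B: (1/3)·0 + (1/3)·(-8) + (1/3)·(-8) = -16/3
C: (1/3)·1 + (1/3)·8 + (1/3)·(-5) = 4/3
Highest expected payoff is 4/3, from C.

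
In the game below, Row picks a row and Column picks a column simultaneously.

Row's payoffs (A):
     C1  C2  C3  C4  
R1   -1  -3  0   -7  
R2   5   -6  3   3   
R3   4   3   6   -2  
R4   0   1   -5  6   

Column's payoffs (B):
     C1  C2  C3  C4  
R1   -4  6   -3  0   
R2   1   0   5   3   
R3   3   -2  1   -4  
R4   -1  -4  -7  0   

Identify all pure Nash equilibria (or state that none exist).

A profile is a Nash equilibrium when each player is best-responding to the other.
Row's best responses — vs C1: R2 (payoff 5); vs C2: R3 (payoff 3); vs C3: R3 (payoff 6); vs C4: R4 (payoff 6).
Column's best responses — vs R1: C2 (payoff 6); vs R2: C3 (payoff 5); vs R3: C1 (payoff 3); vs R4: C4 (payoff 0).
The only mutual best response is (R4, C4); neither player gains by switching there.

(R4, C4)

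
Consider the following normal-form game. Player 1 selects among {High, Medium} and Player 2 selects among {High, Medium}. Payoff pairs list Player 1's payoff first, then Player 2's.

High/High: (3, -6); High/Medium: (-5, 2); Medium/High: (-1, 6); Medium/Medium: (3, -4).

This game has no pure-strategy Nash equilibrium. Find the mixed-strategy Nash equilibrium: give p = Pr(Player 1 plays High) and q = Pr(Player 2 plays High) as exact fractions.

In a mixed NE each player is indifferent between their pure strategies, so the opponent's mix sets the indifference.
Player 2 indifferent between High and Medium: p·(-6) + (1−p)·6 = p·2 + (1−p)·(-4) ⟹ 6 + (-12)p = (-4) + 6p ⟹ p = 5/9.
Player 1 indifferent between High and Medium: q·3 + (1−q)·(-5) = q·(-1) + (1−q)·3 ⟹ (-5) + 8q = 3 + (-4)q ⟹ q = 2/3.

p = 5/9, q = 2/3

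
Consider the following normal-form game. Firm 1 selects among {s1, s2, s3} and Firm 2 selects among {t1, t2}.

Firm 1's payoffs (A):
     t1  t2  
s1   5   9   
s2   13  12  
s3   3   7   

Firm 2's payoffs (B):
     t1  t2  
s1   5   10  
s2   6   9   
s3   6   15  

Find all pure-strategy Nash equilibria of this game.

(s2, t2)

A profile is a Nash equilibrium when each player is best-responding to the other.
Firm 1's best responses — vs t1: s2 (payoff 13); vs t2: s2 (payoff 12).
Firm 2's best responses — vs s1: t2 (payoff 10); vs s2: t2 (payoff 9); vs s3: t2 (payoff 15).
The only mutual best response is (s2, t2); neither player gains by switching there.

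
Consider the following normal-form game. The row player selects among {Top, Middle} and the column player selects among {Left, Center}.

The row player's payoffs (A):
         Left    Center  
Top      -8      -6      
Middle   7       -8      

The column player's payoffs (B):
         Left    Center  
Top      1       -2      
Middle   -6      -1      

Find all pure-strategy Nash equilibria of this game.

There is no pure-strategy Nash equilibrium

Check mutual best responses: a cell is a NE iff neither player can gain by unilaterally deviating.
The row player's best responses — vs Left: Middle (payoff 7); vs Center: Top (payoff -6).
The column player's best responses — vs Top: Left (payoff 1); vs Middle: Center (payoff -1).
No cell has both players best-responding. For instance, the row player's best reply to Center is Top, but against Top the column player prefers Left over Center.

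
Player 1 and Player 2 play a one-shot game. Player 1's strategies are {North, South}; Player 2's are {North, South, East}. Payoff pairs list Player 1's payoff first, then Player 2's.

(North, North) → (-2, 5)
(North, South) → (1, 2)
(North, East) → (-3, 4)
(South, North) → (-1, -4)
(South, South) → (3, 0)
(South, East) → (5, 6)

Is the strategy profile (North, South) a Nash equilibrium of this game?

Holding Player 2 at South: Player 1 gets 1 from North but could get 3 by switching to South. Player 1 has a profitable deviation.

No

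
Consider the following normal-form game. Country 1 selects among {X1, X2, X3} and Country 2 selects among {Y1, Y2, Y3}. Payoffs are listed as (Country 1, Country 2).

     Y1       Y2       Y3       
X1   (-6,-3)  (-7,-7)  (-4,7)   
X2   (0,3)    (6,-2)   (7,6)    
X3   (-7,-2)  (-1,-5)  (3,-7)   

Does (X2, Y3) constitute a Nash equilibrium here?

Yes

Holding Country 2 at Y3: Country 1 gets 7 from X2, versus -4 from X1, 3 from X3. No profitable deviation for Country 1.
Holding Country 1 at X2: Country 2 gets 6 from Y3, versus 3 from Y1, -2 from Y2. No profitable deviation for Country 2 either.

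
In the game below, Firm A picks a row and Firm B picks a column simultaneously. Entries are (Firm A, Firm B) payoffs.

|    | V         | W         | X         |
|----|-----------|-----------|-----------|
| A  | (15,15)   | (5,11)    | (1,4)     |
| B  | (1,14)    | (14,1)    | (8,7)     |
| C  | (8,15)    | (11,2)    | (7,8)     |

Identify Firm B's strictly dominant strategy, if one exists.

A strategy is strictly dominant if it gives Firm B a strictly higher payoff than every other strategy, against every choice by the opponent.
V strictly dominates: vs A: 15 > each of {11, 4}; vs B: 14 > each of {1, 7}; vs C: 15 > each of {2, 8}.

V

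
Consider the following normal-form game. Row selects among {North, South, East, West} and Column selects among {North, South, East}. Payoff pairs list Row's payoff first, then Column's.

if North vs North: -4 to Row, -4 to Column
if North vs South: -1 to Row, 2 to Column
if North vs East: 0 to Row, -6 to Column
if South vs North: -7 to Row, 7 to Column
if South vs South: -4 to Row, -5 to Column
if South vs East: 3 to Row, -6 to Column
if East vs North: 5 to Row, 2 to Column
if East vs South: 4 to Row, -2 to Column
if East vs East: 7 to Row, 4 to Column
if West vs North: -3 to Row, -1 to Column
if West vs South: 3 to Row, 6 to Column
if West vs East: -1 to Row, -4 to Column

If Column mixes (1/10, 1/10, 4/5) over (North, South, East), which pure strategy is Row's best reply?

Compute Row's expected payoff from each pure strategy against the given mix.
North: (1/10)·(-4) + (1/10)·(-1) + (4/5)·0 = -1/2
South: (1/10)·(-7) + (1/10)·(-4) + (4/5)·3 = 13/10
East: (1/10)·5 + (1/10)·4 + (4/5)·7 = 13/2
West: (1/10)·(-3) + (1/10)·3 + (4/5)·(-1) = -4/5
Highest expected payoff is 13/2, from East.

East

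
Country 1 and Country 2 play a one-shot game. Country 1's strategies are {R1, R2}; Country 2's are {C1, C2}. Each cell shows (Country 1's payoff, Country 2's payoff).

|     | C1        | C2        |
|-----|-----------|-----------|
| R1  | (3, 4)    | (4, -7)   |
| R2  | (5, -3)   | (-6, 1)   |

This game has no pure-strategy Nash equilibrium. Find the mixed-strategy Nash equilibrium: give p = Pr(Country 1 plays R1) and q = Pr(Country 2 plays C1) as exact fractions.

Each player's mixing probability is pinned down by making the *other* player indifferent.
Country 2 indifferent between C1 and C2: p·4 + (1−p)·(-3) = p·(-7) + (1−p)·1 ⟹ (-3) + 7p = 1 + (-8)p ⟹ p = 4/15.
Country 1 indifferent between R1 and R2: q·3 + (1−q)·4 = q·5 + (1−q)·(-6) ⟹ 4 + (-1)q = (-6) + 11q ⟹ q = 5/6.

p = 4/15, q = 5/6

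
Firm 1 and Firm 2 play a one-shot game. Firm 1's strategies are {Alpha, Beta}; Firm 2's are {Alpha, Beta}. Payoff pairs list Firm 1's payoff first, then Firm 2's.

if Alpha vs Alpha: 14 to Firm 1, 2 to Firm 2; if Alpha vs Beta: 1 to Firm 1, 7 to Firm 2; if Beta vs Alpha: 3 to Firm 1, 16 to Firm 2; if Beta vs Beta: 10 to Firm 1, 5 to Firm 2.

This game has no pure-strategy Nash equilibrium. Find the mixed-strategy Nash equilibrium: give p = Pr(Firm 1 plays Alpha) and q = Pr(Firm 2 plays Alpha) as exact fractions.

Each player's mixing probability is pinned down by making the *other* player indifferent.
Firm 2 indifferent between Alpha and Beta: p·2 + (1−p)·16 = p·7 + (1−p)·5 ⟹ 16 + (-14)p = 5 + 2p ⟹ p = 11/16.
Firm 1 indifferent between Alpha and Beta: q·14 + (1−q)·1 = q·3 + (1−q)·10 ⟹ 1 + 13q = 10 + (-7)q ⟹ q = 9/20.

p = 11/16, q = 9/20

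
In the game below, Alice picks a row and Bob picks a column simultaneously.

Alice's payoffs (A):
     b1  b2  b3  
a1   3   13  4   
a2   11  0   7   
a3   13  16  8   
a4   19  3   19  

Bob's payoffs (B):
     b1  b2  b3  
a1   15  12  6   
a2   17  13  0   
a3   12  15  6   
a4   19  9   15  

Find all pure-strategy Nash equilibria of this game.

A profile is a Nash equilibrium when each player is best-responding to the other.
Alice's best responses — vs b1: a4 (payoff 19); vs b2: a3 (payoff 16); vs b3: a4 (payoff 19).
Bob's best responses — vs a1: b1 (payoff 15); vs a2: b1 (payoff 17); vs a3: b2 (payoff 15); vs a4: b1 (payoff 19).
Mutual best responses occur at (a3, b2) and (a4, b1); at each, neither player gains by switching.

(a3, b2) and (a4, b1)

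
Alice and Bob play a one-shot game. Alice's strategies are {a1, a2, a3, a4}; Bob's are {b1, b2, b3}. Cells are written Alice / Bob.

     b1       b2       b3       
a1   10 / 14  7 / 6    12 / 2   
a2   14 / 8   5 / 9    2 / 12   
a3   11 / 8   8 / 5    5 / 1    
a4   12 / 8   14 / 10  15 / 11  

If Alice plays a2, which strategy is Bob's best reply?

With Alice fixed at a2, Bob's payoffs are: b1 → 8, b2 → 9, b3 → 12.
The maximum is 12, achieved by b3.

b3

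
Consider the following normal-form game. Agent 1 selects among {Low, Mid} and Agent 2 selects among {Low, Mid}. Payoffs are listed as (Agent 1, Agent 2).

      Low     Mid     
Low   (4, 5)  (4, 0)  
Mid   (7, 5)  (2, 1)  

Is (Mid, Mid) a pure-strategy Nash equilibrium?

No

Holding Agent 2 at Mid: Agent 1 gets 2 from Mid but could get 4 by switching to Low. Agent 1 has a profitable deviation.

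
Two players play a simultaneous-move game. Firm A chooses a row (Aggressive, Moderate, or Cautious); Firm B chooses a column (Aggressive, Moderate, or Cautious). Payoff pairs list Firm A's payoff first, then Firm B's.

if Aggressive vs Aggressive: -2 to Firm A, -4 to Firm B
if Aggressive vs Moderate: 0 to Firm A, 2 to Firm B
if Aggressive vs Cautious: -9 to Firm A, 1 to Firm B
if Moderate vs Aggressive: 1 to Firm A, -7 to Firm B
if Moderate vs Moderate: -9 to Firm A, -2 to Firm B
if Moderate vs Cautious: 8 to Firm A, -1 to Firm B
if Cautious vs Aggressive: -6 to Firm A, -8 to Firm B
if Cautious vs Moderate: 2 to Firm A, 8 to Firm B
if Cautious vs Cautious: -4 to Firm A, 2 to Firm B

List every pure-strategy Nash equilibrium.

(Moderate, Cautious) and (Cautious, Moderate)

Check mutual best responses: a cell is a NE iff neither player can gain by unilaterally deviating.
Firm A's best responses — vs Aggressive: Moderate (payoff 1); vs Moderate: Cautious (payoff 2); vs Cautious: Moderate (payoff 8).
Firm B's best responses — vs Aggressive: Moderate (payoff 2); vs Moderate: Cautious (payoff -1); vs Cautious: Moderate (payoff 8).
Mutual best responses occur at (Moderate, Cautious) and (Cautious, Moderate); at each, neither player gains by switching.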